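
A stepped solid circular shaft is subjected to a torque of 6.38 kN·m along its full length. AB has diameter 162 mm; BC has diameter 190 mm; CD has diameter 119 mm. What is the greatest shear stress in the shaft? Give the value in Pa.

Under the same torque, τ_max = 16T/(πd³) is largest where d is smallest — segment CD (d = 119 mm).
τ_max = 16·6380/(π·(0.119)³) = 1.928×10^7 Pa.

1.93e7 Pa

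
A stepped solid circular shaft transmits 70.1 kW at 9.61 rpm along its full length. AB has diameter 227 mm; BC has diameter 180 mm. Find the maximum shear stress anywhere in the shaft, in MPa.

ω = 2π·9.61/60 = 1.006 rad/s, so T = P/ω = 70.1×10³ / 1.006 = 69660 N·m.
Under the same torque, τ_max = 16T/(πd³) is largest where d is smallest — segment BC (d = 180 mm).
τ_max = 16·69660/(π·(0.180)³) = 6.083×10^7 Pa.

60.8 MPa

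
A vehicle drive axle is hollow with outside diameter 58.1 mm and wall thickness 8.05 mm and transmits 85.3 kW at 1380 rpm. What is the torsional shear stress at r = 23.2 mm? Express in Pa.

1.68e7 Pa

ω = 2π·1380/60 = 144.5 rad/s, so T = P/ω = 85.3×10³ / 144.5 = 590.3 N·m.
J = π(d_o⁴ − d_i⁴)/32 = π(0.0581⁴ − 0.0420⁴)/32 = 8.132×10^-7 m⁴.
Shear stress varies linearly with radius: τ = T·r/J = 590.3 × 0.0232 / 8.132×10^-7 = 1.684×10^7 Pa.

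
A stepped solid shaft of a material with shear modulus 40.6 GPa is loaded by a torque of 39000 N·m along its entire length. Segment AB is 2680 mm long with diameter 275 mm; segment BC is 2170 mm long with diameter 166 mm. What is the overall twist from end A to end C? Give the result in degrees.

1.86°

J_AB = π(0.275)⁴/32 = 5.61×10^-4 m⁴; J_BC = π(0.166)⁴/32 = 7.45×10^-5 m⁴.
θ = (T/G)·Σ L_i/J_i = (39000/40.6×10⁹)·(2.68/5.61×10^-4 + 2.17/7.45×10^-5) = 0.03255 rad.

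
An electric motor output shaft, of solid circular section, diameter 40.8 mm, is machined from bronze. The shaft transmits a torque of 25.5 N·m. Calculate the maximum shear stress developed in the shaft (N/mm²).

J = πd⁴/32 = π(0.0408)⁴/32 = 2.720×10^-7 m⁴.
τ_max = T·r/J = 25.50 × 0.0204 / 2.720×10^-7 = 1.912×10^6 Pa.

1.91 N/mm²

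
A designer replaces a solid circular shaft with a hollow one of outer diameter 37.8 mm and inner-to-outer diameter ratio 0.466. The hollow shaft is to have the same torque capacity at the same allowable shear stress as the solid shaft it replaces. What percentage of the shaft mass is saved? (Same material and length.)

Equal τ_max and T ⇒ the solid shaft needs d_s³ = d_o³(1−k⁴), so d_s = 37.8·(1−0.466⁴)^(1/3) = 37.20 mm.
Area ratio A_h/A_s = d_o²(1−k²)/d_s² = (1−k²)/(1−k⁴)^(2/3) = 0.8085.
Mass saving = 1 − 0.8085 = 19.2 %.

19.2 %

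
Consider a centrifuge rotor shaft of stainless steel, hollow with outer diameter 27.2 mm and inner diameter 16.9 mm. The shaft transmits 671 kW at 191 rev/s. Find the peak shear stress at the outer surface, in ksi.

24.1 ksi

ω = 2π·191 = 1200 rad/s, so T = P/ω = 671×10³ / 1200 = 559.1 N·m.
J = π(d_o⁴ − d_i⁴)/32 = π(0.0272⁴ − 0.0169⁴)/32 = 4.573×10^-8 m⁴.
τ_max = T·r/J = 559.1 × 0.0136 / 4.573×10^-8 = 1.663×10^8 Pa.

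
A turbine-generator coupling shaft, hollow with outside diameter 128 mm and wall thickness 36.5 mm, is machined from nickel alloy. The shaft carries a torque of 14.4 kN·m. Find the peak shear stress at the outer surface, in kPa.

36200 kPa

J = π(d_o⁴ − d_i⁴)/32 = π(0.128⁴ − 0.0550⁴)/32 = 2.546×10^-5 m⁴.
τ_max = T·r/J = 14400 × 0.0640 / 2.546×10^-5 = 3.620×10^7 Pa.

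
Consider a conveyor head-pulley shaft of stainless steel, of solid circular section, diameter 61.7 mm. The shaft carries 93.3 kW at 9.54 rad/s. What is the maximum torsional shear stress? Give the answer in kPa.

ω = 9.54 rad/s, so T = P/ω = 93.3×10³ / 9.540 = 9780 N·m.
J = πd⁴/32 = π(0.0617)⁴/32 = 1.423×10^-6 m⁴.
τ_max = T·r/J = 9780 × 0.0309 / 1.423×10^-6 = 2.121×10^8 Pa.

212000 kPa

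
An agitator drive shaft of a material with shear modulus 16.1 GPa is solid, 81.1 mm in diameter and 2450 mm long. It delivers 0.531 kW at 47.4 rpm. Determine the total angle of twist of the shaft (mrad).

ω = 2π·47.4/60 = 4.964 rad/s, so T = P/ω = 0.531×10³ / 4.964 = 107.0 N·m.
J = πd⁴/32 = π(0.0811)⁴/32 = 4.247×10^-6 m⁴.
θ = T·L/(G·J) = 107.0 × 2.45 / (16.1×10⁹ × 4.247×10^-6) = 3.833×10^-3 rad.

3.83 mrad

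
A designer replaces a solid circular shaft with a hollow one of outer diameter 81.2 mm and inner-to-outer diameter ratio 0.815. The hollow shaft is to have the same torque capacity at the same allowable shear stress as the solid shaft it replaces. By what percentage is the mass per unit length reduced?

50.5 %

Equal τ_max and T ⇒ the solid shaft needs d_s³ = d_o³(1−k⁴), so d_s = 81.2·(1−0.815⁴)^(1/3) = 66.88 mm.
Area ratio A_h/A_s = d_o²(1−k²)/d_s² = (1−k²)/(1−k⁴)^(2/3) = 0.4949.
Mass saving = 1 − 0.4949 = 50.5 %.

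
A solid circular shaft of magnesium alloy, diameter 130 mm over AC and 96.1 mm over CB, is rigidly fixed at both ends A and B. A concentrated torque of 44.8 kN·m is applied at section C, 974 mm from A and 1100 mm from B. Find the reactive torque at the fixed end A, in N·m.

Compatibility: T_A·a/J_AC = T_B·b/J_CB with T_A + T_B = T₀.
J_AC = 2.80×10^-5 m⁴, J_CB = 8.37×10^-6 m⁴, so T_A = T₀·(J_AC/a)/((J_AC/a)+(J_CB/b)) = 35430 N·m, T_B = 9369 N·m.

35400 N·m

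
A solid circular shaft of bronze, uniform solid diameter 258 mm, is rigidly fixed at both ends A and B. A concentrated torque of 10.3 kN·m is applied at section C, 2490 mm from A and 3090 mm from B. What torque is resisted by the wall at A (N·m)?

With uniform GJ and both ends fixed, compatibility θ_AC = θ_CB gives T_A·a = T_B·b, together with T_A + T_B = T₀.
T_A = T₀·b/(a+b) = 10300·3090/5580 = 5704 N·m; T_B = 4596 N·m.

5700 N·m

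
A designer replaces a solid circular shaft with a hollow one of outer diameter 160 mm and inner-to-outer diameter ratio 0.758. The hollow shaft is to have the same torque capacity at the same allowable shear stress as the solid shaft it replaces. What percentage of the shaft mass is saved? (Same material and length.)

Equal τ_max and T ⇒ the solid shaft needs d_s³ = d_o³(1−k⁴), so d_s = 160·(1−0.758⁴)^(1/3) = 140.0 mm.
Area ratio A_h/A_s = d_o²(1−k²)/d_s² = (1−k²)/(1−k⁴)^(2/3) = 0.5557.
Mass saving = 1 − 0.5557 = 44.4 %.

44.4 %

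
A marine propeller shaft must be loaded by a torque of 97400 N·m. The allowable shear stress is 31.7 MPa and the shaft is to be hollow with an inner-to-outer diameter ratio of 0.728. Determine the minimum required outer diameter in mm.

279 mm

For a hollow shaft with d_i/d_o = 0.728: τ_max = 16T/(π d_o³ (1−k⁴)), so d_o = [16T/(π τ_allow (1−k⁴))]^(1/3) = [16·97400/(π·3.17×10^7·0.7191)]^(1/3) = 0.2792 m.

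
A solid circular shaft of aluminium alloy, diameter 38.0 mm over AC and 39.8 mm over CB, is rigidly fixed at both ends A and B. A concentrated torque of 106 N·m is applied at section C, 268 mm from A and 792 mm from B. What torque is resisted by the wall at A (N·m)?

75.3 N·m

Compatibility: T_A·a/J_AC = T_B·b/J_CB with T_A + T_B = T₀.
J_AC = 2.05×10^-7 m⁴, J_CB = 2.46×10^-7 m⁴, so T_A = T₀·(J_AC/a)/((J_AC/a)+(J_CB/b)) = 75.33 N·m, T_B = 30.67 N·m.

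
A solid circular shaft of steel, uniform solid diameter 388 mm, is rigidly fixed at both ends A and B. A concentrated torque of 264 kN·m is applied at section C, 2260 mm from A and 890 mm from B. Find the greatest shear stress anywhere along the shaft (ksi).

With uniform GJ and both ends fixed, compatibility θ_AC = θ_CB gives T_A·a = T_B·b, together with T_A + T_B = T₀.
T_A = T₀·b/(a+b) = 264000·890/3150 = 74590 N·m; T_B = 189400 N·m.
τ in each portion: τ_AC = 6.50×10^6 Pa, τ_CB = 1.65×10^7 Pa; maximum is in CB.
τ_max = T_CB·r/J = 189400·0.194/2.22×10^-3 = 1.651×10^7 Pa.

2.40 ksi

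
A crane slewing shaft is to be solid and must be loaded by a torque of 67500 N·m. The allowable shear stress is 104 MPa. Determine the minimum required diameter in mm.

149 mm

For a solid shaft τ_max = 16T/(πd³), so d = (16T/(π τ_allow))^(1/3) = (16·67500/(π·1.04×10^8))^(1/3) = 0.1490 m.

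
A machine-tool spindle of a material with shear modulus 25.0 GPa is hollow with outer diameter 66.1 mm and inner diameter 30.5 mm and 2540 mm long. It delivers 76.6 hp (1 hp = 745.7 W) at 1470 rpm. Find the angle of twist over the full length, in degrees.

1.21°

ω = 2π·1470/60 = 153.9 rad/s, so T = P/ω = 76.6×745.7 / 153.9 = 371.1 N·m.
J = π(d_o⁴ − d_i⁴)/32 = π(0.0661⁴ − 0.0305⁴)/32 = 1.789×10^-6 m⁴.
θ = T·L/(G·J) = 371.1 × 2.54 / (25.0×10⁹ × 1.789×10^-6) = 0.02107 rad.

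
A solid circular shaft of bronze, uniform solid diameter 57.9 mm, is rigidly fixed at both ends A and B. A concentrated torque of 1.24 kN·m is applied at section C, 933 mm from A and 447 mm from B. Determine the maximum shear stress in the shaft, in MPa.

22.0 MPa

With uniform GJ and both ends fixed, compatibility θ_AC = θ_CB gives T_A·a = T_B·b, together with T_A + T_B = T₀.
T_A = T₀·b/(a+b) = 1240·447/1380 = 401.7 N·m; T_B = 838.3 N·m.
τ in each portion: τ_AC = 1.05×10^7 Pa, τ_CB = 2.20×10^7 Pa; maximum is in CB.
τ_max = T_CB·r/J = 838.3·0.0290/1.10×10^-6 = 2.200×10^7 Pa.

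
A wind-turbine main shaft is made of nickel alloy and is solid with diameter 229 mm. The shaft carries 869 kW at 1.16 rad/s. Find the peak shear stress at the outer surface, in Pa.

ω = 1.16 rad/s, so T = P/ω = 869×10³ / 1.160 = 749100 N·m.
J = πd⁴/32 = π(0.229)⁴/32 = 2.700×10^-4 m⁴.
τ_max = T·r/J = 749100 × 0.115 / 2.700×10^-4 = 3.177×10^8 Pa.

3.18e8 Pa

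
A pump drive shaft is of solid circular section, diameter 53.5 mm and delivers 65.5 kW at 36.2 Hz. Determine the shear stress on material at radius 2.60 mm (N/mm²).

0.931 N/mm²

ω = 2π·36.2 = 227.5 rad/s, so T = P/ω = 65.5×10³ / 227.5 = 288.0 N·m.
J = πd⁴/32 = π(0.0535)⁴/32 = 8.043×10^-7 m⁴.
Shear stress varies linearly with radius: τ = T·r/J = 288.0 × 0.00260 / 8.043×10^-7 = 9.309×10^5 Pa.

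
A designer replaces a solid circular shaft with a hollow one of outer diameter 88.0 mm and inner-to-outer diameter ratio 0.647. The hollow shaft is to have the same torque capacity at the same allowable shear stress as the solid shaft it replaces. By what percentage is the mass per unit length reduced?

Equal τ_max and T ⇒ the solid shaft needs d_s³ = d_o³(1−k⁴), so d_s = 88.0·(1−0.647⁴)^(1/3) = 82.53 mm.
Area ratio A_h/A_s = d_o²(1−k²)/d_s² = (1−k²)/(1−k⁴)^(2/3) = 0.6611.
Mass saving = 1 − 0.6611 = 33.9 %.

33.9 %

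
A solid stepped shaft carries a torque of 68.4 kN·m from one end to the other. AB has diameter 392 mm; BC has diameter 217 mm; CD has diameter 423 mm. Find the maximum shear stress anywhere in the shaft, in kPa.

34100 kPa

Under the same torque, τ_max = 16T/(πd³) is largest where d is smallest — segment BC (d = 217 mm).
τ_max = 16·68400/(π·(0.217)³) = 3.409×10^7 Pa.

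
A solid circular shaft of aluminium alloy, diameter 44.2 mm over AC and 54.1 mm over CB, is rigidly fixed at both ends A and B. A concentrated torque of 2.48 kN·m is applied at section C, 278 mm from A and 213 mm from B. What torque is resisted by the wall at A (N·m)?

631 N·m

Compatibility: T_A·a/J_AC = T_B·b/J_CB with T_A + T_B = T₀.
J_AC = 3.75×10^-7 m⁴, J_CB = 8.41×10^-7 m⁴, so T_A = T₀·(J_AC/a)/((J_AC/a)+(J_CB/b)) = 631.2 N·m, T_B = 1849 N·m.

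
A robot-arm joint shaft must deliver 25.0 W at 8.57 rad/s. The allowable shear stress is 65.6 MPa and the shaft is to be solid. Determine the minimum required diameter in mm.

6.10 mm

ω = 8.57 rad/s, so T = P/ω = 25.0 / 8.570 = 2.917 N·m.
For a solid shaft τ_max = 16T/(πd³), so d = (16T/(π τ_allow))^(1/3) = (16·2.917/(π·6.56×10^7))^(1/3) = 0.006095 m.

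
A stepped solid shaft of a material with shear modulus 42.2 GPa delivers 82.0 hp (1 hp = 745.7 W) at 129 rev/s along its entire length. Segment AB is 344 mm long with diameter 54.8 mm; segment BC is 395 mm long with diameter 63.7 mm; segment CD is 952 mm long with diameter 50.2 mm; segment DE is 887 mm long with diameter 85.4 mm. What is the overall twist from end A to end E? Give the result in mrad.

4.16 mrad

ω = 2π·129 = 810.5 rad/s, so T = P/ω = 82.0×745.7 / 810.5 = 75.44 N·m.
J_AB = π(0.0548)⁴/32 = 8.85×10^-7 m⁴; J_BC = π(0.0637)⁴/32 = 1.62×10^-6 m⁴; J_CD = π(0.0502)⁴/32 = 6.23×10^-7 m⁴; J_DE = π(0.0854)⁴/32 = 5.22×10^-6 m⁴.
θ = (T/G)·Σ L_i/J_i = (75.44/42.2×10⁹)·(0.344/8.85×10^-7 + 0.395/1.62×10^-6 + 0.952/6.23×10^-7 + 0.887/5.22×10^-6) = 4.165×10^-3 rad.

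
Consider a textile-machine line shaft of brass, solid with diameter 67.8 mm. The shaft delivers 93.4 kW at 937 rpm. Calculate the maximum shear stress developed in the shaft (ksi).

2.26 ksi

ω = 2π·937/60 = 98.12 rad/s, so T = P/ω = 93.4×10³ / 98.12 = 951.9 N·m.
J = πd⁴/32 = π(0.0678)⁴/32 = 2.075×10^-6 m⁴.
τ_max = T·r/J = 951.9 × 0.0339 / 2.075×10^-6 = 1.555×10^7 Pa.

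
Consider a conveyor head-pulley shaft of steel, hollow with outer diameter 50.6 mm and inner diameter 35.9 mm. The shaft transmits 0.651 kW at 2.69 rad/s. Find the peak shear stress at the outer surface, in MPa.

12.7 MPa

ω = 2.69 rad/s, so T = P/ω = 0.651×10³ / 2.690 = 242.0 N·m.
J = π(d_o⁴ − d_i⁴)/32 = π(0.0506⁴ − 0.0359⁴)/32 = 4.805×10^-7 m⁴.
τ_max = T·r/J = 242.0 × 0.0253 / 4.805×10^-7 = 1.274×10^7 Pa.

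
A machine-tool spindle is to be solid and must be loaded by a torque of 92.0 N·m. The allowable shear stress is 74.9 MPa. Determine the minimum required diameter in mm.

18.4 mm

For a solid shaft τ_max = 16T/(πd³), so d = (16T/(π τ_allow))^(1/3) = (16·92.00/(π·7.49×10^7))^(1/3) = 0.01843 m.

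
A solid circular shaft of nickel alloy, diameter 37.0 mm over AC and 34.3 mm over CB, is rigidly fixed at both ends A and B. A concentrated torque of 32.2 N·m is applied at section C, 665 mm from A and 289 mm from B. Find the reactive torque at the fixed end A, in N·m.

Compatibility: T_A·a/J_AC = T_B·b/J_CB with T_A + T_B = T₀.
J_AC = 1.84×10^-7 m⁴, J_CB = 1.36×10^-7 m⁴, so T_A = T₀·(J_AC/a)/((J_AC/a)+(J_CB/b)) = 11.93 N·m, T_B = 20.27 N·m.

11.9 N·m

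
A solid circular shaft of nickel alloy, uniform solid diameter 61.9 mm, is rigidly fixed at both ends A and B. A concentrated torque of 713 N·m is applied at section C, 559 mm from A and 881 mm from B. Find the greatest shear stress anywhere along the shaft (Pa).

With uniform GJ and both ends fixed, compatibility θ_AC = θ_CB gives T_A·a = T_B·b, together with T_A + T_B = T₀.
T_A = T₀·b/(a+b) = 713.0·881/1440 = 436.2 N·m; T_B = 276.8 N·m.
τ in each portion: τ_AC = 9.37×10^6 Pa, τ_CB = 5.94×10^6 Pa; maximum is in AC.
τ_max = T_AC·r/J = 436.2·0.0309/1.44×10^-6 = 9.367×10^6 Pa.

9.37e6 Pa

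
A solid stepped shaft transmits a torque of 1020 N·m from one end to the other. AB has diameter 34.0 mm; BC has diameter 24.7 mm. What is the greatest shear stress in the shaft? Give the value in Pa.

3.45e8 Pa

Under the same torque, τ_max = 16T/(πd³) is largest where d is smallest — segment BC (d = 24.7 mm).
τ_max = 16·1020/(π·(0.0247)³) = 3.447×10^8 Pa.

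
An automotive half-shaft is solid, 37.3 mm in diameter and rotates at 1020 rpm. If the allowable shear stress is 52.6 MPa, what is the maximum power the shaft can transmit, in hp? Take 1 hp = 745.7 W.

76.8 hp

J = πd⁴/32 = π(0.0373)⁴/32 = 1.900×10^-7 m⁴.
T_max = τ_allow·J/r = 5.26×10^7 × 1.900×10^-7 / 0.0186 = 536.0 N·m.
ω = 2π·1020/60 = 106.8 rad/s, so P_max = T_max·ω = 5.725×10^4 W.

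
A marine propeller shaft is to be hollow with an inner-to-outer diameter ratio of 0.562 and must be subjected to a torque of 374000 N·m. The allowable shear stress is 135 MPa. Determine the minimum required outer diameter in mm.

For a hollow shaft with d_i/d_o = 0.562: τ_max = 16T/(π d_o³ (1−k⁴)), so d_o = [16T/(π τ_allow (1−k⁴))]^(1/3) = [16·374000/(π·1.35×10^8·0.9002)]^(1/3) = 0.2503 m.

250 mm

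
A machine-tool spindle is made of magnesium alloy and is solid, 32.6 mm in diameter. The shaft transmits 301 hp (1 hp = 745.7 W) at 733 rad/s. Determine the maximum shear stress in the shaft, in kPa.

ω = 733 rad/s, so T = P/ω = 301×745.7 / 733.0 = 306.2 N·m.
J = πd⁴/32 = π(0.0326)⁴/32 = 1.109×10^-7 m⁴.
τ_max = T·r/J = 306.2 × 0.0163 / 1.109×10^-7 = 4.501×10^7 Pa.

45000 kPa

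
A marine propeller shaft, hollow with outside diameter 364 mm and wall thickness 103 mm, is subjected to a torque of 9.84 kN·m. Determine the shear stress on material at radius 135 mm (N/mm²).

0.799 N/mm²

J = π(d_o⁴ − d_i⁴)/32 = π(0.364⁴ − 0.158⁴)/32 = 1.662×10^-3 m⁴.
Shear stress varies linearly with radius: τ = T·r/J = 9840 × 0.135 / 1.662×10^-3 = 7.991×10^5 Pa.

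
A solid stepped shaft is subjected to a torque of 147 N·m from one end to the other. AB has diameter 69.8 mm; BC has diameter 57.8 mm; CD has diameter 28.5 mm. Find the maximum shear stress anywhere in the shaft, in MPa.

Under the same torque, τ_max = 16T/(πd³) is largest where d is smallest — segment CD (d = 28.5 mm).
τ_max = 16·147.0/(π·(0.0285)³) = 3.234×10^7 Pa.

32.3 MPa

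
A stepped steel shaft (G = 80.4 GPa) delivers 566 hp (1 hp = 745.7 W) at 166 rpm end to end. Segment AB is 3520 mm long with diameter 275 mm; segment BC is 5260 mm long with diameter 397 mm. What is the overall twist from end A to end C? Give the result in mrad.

2.54 mrad

ω = 2π·166/60 = 17.38 rad/s, so T = P/ω = 566×745.7 / 17.38 = 24280 N·m.
J_AB = π(0.275)⁴/32 = 5.61×10^-4 m⁴; J_BC = π(0.397)⁴/32 = 2.44×10^-3 m⁴.
θ = (T/G)·Σ L_i/J_i = (24280/80.4×10⁹)·(3.52/5.61×10^-4 + 5.26/2.44×10^-3) = 2.545×10^-3 rad.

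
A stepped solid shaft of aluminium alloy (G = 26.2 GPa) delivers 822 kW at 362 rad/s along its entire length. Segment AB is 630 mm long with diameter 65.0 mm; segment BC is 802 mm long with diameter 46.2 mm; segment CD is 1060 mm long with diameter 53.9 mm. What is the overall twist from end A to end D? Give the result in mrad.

297 mrad

ω = 362 rad/s, so T = P/ω = 822×10³ / 362.0 = 2271 N·m.
J_AB = π(0.0650)⁴/32 = 1.75×10^-6 m⁴; J_BC = π(0.0462)⁴/32 = 4.47×10^-7 m⁴; J_CD = π(0.0539)⁴/32 = 8.29×10^-7 m⁴.
θ = (T/G)·Σ L_i/J_i = (2271/26.2×10⁹)·(0.630/1.75×10^-6 + 0.802/4.47×10^-7 + 1.06/8.29×10^-7) = 0.2974 rad.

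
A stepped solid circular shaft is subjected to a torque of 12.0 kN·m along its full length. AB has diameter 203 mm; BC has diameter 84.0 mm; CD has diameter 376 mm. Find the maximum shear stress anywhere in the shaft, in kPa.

103000 kPa

Under the same torque, τ_max = 16T/(πd³) is largest where d is smallest — segment BC (d = 84.0 mm).
τ_max = 16·12000/(π·(0.0840)³) = 1.031×10^8 Pa.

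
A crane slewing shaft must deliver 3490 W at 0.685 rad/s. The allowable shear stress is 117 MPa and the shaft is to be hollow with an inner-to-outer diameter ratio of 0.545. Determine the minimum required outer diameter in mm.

ω = 0.685 rad/s, so T = P/ω = 3490 / 0.6850 = 5095 N·m.
For a hollow shaft with d_i/d_o = 0.545: τ_max = 16T/(π d_o³ (1−k⁴)), so d_o = [16T/(π τ_allow (1−k⁴))]^(1/3) = [16·5095/(π·1.17×10^8·0.9118)]^(1/3) = 0.06242 m.

62.4 mm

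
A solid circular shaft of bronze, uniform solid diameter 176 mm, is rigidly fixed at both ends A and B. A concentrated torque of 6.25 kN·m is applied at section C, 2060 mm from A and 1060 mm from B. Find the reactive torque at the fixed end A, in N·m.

With uniform GJ and both ends fixed, compatibility θ_AC = θ_CB gives T_A·a = T_B·b, together with T_A + T_B = T₀.
T_A = T₀·b/(a+b) = 6250·1060/3120 = 2123 N·m; T_B = 4127 N·m.

2120 N·m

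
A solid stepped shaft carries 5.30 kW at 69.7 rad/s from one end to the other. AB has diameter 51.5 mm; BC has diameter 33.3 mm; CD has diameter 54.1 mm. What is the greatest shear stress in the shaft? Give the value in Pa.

1.05e7 Pa

ω = 69.7 rad/s, so T = P/ω = 5.30×10³ / 69.70 = 76.04 N·m.
Under the same torque, τ_max = 16T/(πd³) is largest where d is smallest — segment BC (d = 33.3 mm).
τ_max = 16·76.04/(π·(0.0333)³) = 1.049×10^7 Pa.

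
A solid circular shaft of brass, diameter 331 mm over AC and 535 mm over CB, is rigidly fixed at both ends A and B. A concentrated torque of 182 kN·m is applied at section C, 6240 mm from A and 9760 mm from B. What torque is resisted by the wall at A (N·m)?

Compatibility: T_A·a/J_AC = T_B·b/J_CB with T_A + T_B = T₀.
J_AC = 1.18×10^-3 m⁴, J_CB = 8.04×10^-3 m⁴, so T_A = T₀·(J_AC/a)/((J_AC/a)+(J_CB/b)) = 33930 N·m, T_B = 148100 N·m.

33900 N·m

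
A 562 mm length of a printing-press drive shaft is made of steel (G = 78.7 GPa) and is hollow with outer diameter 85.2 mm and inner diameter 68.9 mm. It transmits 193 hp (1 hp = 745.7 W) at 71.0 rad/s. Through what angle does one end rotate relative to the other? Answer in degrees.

ω = 71.0 rad/s, so T = P/ω = 193×745.7 / 71.00 = 2027 N·m.
J = π(d_o⁴ − d_i⁴)/32 = π(0.0852⁴ − 0.0689⁴)/32 = 2.961×10^-6 m⁴.
θ = T·L/(G·J) = 2027 × 0.562 / (78.7×10⁹ × 2.961×10^-6) = 4.889×10^-3 rad.

0.280°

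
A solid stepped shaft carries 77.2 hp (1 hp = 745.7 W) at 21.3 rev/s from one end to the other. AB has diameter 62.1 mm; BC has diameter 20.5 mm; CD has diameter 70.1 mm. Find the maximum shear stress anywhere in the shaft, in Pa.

ω = 2π·21.3 = 133.8 rad/s, so T = P/ω = 77.2×745.7 / 133.8 = 430.2 N·m.
Under the same torque, τ_max = 16T/(πd³) is largest where d is smallest — segment BC (d = 20.5 mm).
τ_max = 16·430.2/(π·(0.0205)³) = 2.543×10^8 Pa.

2.54e8 Pa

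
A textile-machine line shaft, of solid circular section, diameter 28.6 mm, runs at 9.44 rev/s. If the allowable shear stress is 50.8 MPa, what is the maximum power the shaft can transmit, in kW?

J = πd⁴/32 = π(0.0286)⁴/32 = 6.568×10^-8 m⁴.
T_max = τ_allow·J/r = 5.08×10^7 × 6.568×10^-8 / 0.0143 = 233.3 N·m.
ω = 2π·9.44 = 59.31 rad/s, so P_max = T_max·ω = 1.384×10^4 W.

13.8 kW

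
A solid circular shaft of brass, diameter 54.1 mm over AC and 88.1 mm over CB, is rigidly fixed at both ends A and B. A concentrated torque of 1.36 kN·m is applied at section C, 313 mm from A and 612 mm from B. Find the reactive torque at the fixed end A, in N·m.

296 N·m

Compatibility: T_A·a/J_AC = T_B·b/J_CB with T_A + T_B = T₀.
J_AC = 8.41×10^-7 m⁴, J_CB = 5.91×10^-6 m⁴, so T_A = T₀·(J_AC/a)/((J_AC/a)+(J_CB/b)) = 295.9 N·m, T_B = 1064 N·m.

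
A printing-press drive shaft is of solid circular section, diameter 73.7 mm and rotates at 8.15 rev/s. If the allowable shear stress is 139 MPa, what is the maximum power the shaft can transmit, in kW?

J = πd⁴/32 = π(0.0737)⁴/32 = 2.896×10^-6 m⁴.
T_max = τ_allow·J/r = 1.39×10^8 × 2.896×10^-6 / 0.0369 = 10930 N·m.
ω = 2π·8.15 = 51.21 rad/s, so P_max = T_max·ω = 5.595×10^5 W.

559 kW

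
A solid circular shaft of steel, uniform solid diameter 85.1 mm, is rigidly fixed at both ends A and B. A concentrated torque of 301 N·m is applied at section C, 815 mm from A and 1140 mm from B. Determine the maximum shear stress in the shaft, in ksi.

0.210 ksi

With uniform GJ and both ends fixed, compatibility θ_AC = θ_CB gives T_A·a = T_B·b, together with T_A + T_B = T₀.
T_A = T₀·b/(a+b) = 301.0·1140/1955 = 175.5 N·m; T_B = 125.5 N·m.
τ in each portion: τ_AC = 1.45×10^6 Pa, τ_CB = 1.04×10^6 Pa; maximum is in AC.
τ_max = T_AC·r/J = 175.5·0.0425/5.15×10^-6 = 1.450×10^6 Pa.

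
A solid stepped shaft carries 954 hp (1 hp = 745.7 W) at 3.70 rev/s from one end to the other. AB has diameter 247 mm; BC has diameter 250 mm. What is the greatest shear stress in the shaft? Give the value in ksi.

1.50 ksi

ω = 2π·3.70 = 23.25 rad/s, so T = P/ω = 954×745.7 / 23.25 = 30600 N·m.
Under the same torque, τ_max = 16T/(πd³) is largest where d is smallest — segment AB (d = 247 mm).
τ_max = 16·30600/(π·(0.247)³) = 1.034×10^7 Pa.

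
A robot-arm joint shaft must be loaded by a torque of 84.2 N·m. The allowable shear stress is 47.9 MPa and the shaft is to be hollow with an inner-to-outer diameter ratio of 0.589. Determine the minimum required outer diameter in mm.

For a hollow shaft with d_i/d_o = 0.589: τ_max = 16T/(π d_o³ (1−k⁴)), so d_o = [16T/(π τ_allow (1−k⁴))]^(1/3) = [16·84.20/(π·4.79×10^7·0.8796)]^(1/3) = 0.02167 m.

21.7 mm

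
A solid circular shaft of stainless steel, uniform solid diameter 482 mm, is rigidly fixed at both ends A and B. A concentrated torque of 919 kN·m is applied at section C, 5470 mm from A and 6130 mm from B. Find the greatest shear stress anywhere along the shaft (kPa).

With uniform GJ and both ends fixed, compatibility θ_AC = θ_CB gives T_A·a = T_B·b, together with T_A + T_B = T₀.
T_A = T₀·b/(a+b) = 919000·6130/11600 = 485600 N·m; T_B = 433400 N·m.
τ in each portion: τ_AC = 2.21×10^7 Pa, τ_CB = 1.97×10^7 Pa; maximum is in AC.
τ_max = T_AC·r/J = 485600·0.241/5.30×10^-3 = 2.209×10^7 Pa.

22100 kPa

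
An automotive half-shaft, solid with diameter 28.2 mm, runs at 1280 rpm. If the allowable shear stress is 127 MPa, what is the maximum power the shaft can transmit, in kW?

J = πd⁴/32 = π(0.0282)⁴/32 = 6.209×10^-8 m⁴.
T_max = τ_allow·J/r = 1.27×10^8 × 6.209×10^-8 / 0.0141 = 559.2 N·m.
ω = 2π·1280/60 = 134.0 rad/s, so P_max = T_max·ω = 7.496×10^4 W.

75.0 kW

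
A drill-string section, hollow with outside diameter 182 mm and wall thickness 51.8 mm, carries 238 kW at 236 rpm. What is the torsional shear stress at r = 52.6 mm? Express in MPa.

4.87 MPa

ω = 2π·236/60 = 24.71 rad/s, so T = P/ω = 238×10³ / 24.71 = 9630 N·m.
J = π(d_o⁴ − d_i⁴)/32 = π(0.182⁴ − 0.0784⁴)/32 = 1.040×10^-4 m⁴.
Shear stress varies linearly with radius: τ = T·r/J = 9630 × 0.0526 / 1.040×10^-4 = 4.870×10^6 Pa.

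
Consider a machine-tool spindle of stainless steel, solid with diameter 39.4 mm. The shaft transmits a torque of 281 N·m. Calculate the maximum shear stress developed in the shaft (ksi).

J = πd⁴/32 = π(0.0394)⁴/32 = 2.366×10^-7 m⁴.
τ_max = T·r/J = 281.0 × 0.0197 / 2.366×10^-7 = 2.340×10^7 Pa.

3.39 ksi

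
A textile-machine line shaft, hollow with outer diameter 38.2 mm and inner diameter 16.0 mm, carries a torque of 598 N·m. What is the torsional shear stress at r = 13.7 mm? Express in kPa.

40400 kPa

J = π(d_o⁴ − d_i⁴)/32 = π(0.0382⁴ − 0.0160⁴)/32 = 2.026×10^-7 m⁴.
Shear stress varies linearly with radius: τ = T·r/J = 598.0 × 0.0137 / 2.026×10^-7 = 4.043×10^7 Pa.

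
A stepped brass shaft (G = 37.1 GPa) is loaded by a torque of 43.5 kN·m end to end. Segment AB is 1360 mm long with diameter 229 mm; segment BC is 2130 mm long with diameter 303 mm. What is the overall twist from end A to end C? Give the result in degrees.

J_AB = π(0.229)⁴/32 = 2.70×10^-4 m⁴; J_BC = π(0.303)⁴/32 = 8.28×10^-4 m⁴.
θ = (T/G)·Σ L_i/J_i = (43500/37.1×10⁹)·(1.36/2.70×10^-4 + 2.13/8.28×10^-4) = 8.924×10^-3 rad.

0.511°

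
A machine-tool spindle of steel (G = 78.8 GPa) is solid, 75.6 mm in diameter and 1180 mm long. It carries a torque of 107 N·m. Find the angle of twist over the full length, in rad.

J = πd⁴/32 = π(0.0756)⁴/32 = 3.207×10^-6 m⁴.
θ = T·L/(G·J) = 107.0 × 1.18 / (78.8×10⁹ × 3.207×10^-6) = 4.996×10^-4 rad.

5.00e-4 rad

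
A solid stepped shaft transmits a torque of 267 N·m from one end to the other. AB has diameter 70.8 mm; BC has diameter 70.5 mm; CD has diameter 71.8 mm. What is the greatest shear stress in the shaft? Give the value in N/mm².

3.88 N/mm²

Under the same torque, τ_max = 16T/(πd³) is largest where d is smallest — segment BC (d = 70.5 mm).
τ_max = 16·267.0/(π·(0.0705)³) = 3.881×10^6 Pa.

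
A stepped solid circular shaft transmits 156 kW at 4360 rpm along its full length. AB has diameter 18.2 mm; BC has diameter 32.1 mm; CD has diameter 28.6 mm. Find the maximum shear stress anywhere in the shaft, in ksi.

ω = 2π·4360/60 = 456.6 rad/s, so T = P/ω = 156×10³ / 456.6 = 341.7 N·m.
Under the same torque, τ_max = 16T/(πd³) is largest where d is smallest — segment AB (d = 18.2 mm).
τ_max = 16·341.7/(π·(0.0182)³) = 2.886×10^8 Pa.

41.9 ksi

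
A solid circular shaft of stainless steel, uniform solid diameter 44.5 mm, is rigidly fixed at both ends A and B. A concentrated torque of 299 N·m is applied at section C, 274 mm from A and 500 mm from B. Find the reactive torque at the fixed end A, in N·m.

With uniform GJ and both ends fixed, compatibility θ_AC = θ_CB gives T_A·a = T_B·b, together with T_A + T_B = T₀.
T_A = T₀·b/(a+b) = 299.0·500/774.0 = 193.2 N·m; T_B = 105.8 N·m.

193 N·m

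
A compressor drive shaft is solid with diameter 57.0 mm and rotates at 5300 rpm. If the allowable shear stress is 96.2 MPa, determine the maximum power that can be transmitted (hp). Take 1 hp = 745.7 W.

2600 hp

J = πd⁴/32 = π(0.0570)⁴/32 = 1.036×10^-6 m⁴.
T_max = τ_allow·J/r = 9.62×10^7 × 1.036×10^-6 / 0.0285 = 3498 N·m.
ω = 2π·5300/60 = 555.0 rad/s, so P_max = T_max·ω = 1.941×10^6 W.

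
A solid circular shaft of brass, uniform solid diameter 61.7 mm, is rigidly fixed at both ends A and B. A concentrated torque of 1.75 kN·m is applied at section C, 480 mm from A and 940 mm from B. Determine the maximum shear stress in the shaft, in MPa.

25.1 MPa

With uniform GJ and both ends fixed, compatibility θ_AC = θ_CB gives T_A·a = T_B·b, together with T_A + T_B = T₀.
T_A = T₀·b/(a+b) = 1750·940/1420 = 1158 N·m; T_B = 591.5 N·m.
τ in each portion: τ_AC = 2.51×10^7 Pa, τ_CB = 1.28×10^7 Pa; maximum is in AC.
τ_max = T_AC·r/J = 1158·0.0309/1.42×10^-6 = 2.512×10^7 Pa.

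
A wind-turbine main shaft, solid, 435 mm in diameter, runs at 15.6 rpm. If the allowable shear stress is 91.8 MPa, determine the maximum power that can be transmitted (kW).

2420 kW

J = πd⁴/32 = π(0.435)⁴/32 = 3.515×10^-3 m⁴.
T_max = τ_allow·J/r = 9.18×10^7 × 3.515×10^-3 / 0.217 = 1.484e6 N·m.
ω = 2π·15.6/60 = 1.634 rad/s, so P_max = T_max·ω = 2.424×10^6 W.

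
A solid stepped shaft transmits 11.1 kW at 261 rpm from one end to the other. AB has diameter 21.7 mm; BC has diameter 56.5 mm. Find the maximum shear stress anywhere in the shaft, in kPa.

ω = 2π·261/60 = 27.33 rad/s, so T = P/ω = 11.1×10³ / 27.33 = 406.1 N·m.
Under the same torque, τ_max = 16T/(πd³) is largest where d is smallest — segment AB (d = 21.7 mm).
τ_max = 16·406.1/(π·(0.0217)³) = 2.024×10^8 Pa.

202000 kPa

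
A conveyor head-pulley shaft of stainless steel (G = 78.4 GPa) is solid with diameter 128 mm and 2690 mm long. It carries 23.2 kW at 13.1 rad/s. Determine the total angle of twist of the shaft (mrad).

ω = 13.1 rad/s, so T = P/ω = 23.2×10³ / 13.10 = 1771 N·m.
J = πd⁴/32 = π(0.128)⁴/32 = 2.635×10^-5 m⁴.
θ = T·L/(G·J) = 1771 × 2.69 / (78.4×10⁹ × 2.635×10^-5) = 2.306×10^-3 rad.

2.31 mrad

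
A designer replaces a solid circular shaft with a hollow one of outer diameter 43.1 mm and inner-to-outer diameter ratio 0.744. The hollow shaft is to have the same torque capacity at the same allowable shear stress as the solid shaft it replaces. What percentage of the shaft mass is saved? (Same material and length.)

43.0 %

Equal τ_max and T ⇒ the solid shaft needs d_s³ = d_o³(1−k⁴), so d_s = 43.1·(1−0.744⁴)^(1/3) = 38.15 mm.
Area ratio A_h/A_s = d_o²(1−k²)/d_s² = (1−k²)/(1−k⁴)^(2/3) = 0.5698.
Mass saving = 1 − 0.5698 = 43.0 %.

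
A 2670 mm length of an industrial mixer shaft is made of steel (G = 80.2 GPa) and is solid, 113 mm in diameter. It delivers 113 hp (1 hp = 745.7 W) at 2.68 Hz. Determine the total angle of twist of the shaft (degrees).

0.596°

ω = 2π·2.68 = 16.84 rad/s, so T = P/ω = 113×745.7 / 16.84 = 5004 N·m.
J = πd⁴/32 = π(0.113)⁴/32 = 1.601×10^-5 m⁴.
θ = T·L/(G·J) = 5004 × 2.67 / (80.2×10⁹ × 1.601×10^-5) = 0.01041 rad.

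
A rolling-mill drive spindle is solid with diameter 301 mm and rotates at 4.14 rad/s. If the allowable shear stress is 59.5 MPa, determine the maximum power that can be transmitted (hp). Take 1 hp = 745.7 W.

1770 hp

J = πd⁴/32 = π(0.301)⁴/32 = 8.059×10^-4 m⁴.
T_max = τ_allow·J/r = 5.95×10^7 × 8.059×10^-4 / 0.150 = 318600 N·m.
ω = 4.14 rad/s, so P_max = T_max·ω = 1.319×10^6 W.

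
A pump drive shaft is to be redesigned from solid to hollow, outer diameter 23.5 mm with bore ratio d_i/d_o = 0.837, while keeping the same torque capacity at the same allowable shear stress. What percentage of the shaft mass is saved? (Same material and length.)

53.0 %

Equal τ_max and T ⇒ the solid shaft needs d_s³ = d_o³(1−k⁴), so d_s = 23.5·(1−0.837⁴)^(1/3) = 18.77 mm.
Area ratio A_h/A_s = d_o²(1−k²)/d_s² = (1−k²)/(1−k⁴)^(2/3) = 0.4696.
Mass saving = 1 − 0.4696 = 53.0 %.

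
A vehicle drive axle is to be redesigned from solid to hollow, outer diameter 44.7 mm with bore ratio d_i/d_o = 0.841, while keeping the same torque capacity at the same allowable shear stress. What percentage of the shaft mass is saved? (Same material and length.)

Equal τ_max and T ⇒ the solid shaft needs d_s³ = d_o³(1−k⁴), so d_s = 44.7·(1−0.841⁴)^(1/3) = 35.47 mm.
Area ratio A_h/A_s = d_o²(1−k²)/d_s² = (1−k²)/(1−k⁴)^(2/3) = 0.4648.
Mass saving = 1 − 0.4648 = 53.5 %.

53.5 %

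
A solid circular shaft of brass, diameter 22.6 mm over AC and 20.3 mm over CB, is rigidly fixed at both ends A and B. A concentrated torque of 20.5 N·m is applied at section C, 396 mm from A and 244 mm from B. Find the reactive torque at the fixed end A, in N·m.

9.97 N·m

Compatibility: T_A·a/J_AC = T_B·b/J_CB with T_A + T_B = T₀.
J_AC = 2.56×10^-8 m⁴, J_CB = 1.67×10^-8 m⁴, so T_A = T₀·(J_AC/a)/((J_AC/a)+(J_CB/b)) = 9.969 N·m, T_B = 10.53 N·m.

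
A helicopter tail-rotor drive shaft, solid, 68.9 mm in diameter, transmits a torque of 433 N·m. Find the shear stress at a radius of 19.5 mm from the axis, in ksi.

0.554 ksi

J = πd⁴/32 = π(0.0689)⁴/32 = 2.212×10^-6 m⁴.
Shear stress varies linearly with radius: τ = T·r/J = 433.0 × 0.0195 / 2.212×10^-6 = 3.816×10^6 Pa.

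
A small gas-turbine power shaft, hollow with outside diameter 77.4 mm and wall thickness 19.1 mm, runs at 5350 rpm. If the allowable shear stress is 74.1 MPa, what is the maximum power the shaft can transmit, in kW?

3530 kW

J = π(d_o⁴ − d_i⁴)/32 = π(0.0774⁴ − 0.0392⁴)/32 = 3.292×10^-6 m⁴.
T_max = τ_allow·J/r = 7.41×10^7 × 3.292×10^-6 / 0.0387 = 6303 N·m.
ω = 2π·5350/60 = 560.3 rad/s, so P_max = T_max·ω = 3.531×10^6 W.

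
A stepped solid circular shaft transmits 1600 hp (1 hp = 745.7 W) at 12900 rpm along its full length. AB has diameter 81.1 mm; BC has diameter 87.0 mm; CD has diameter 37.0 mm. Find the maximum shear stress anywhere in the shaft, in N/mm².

88.8 N/mm²

ω = 2π·12900/60 = 1351 rad/s, so T = P/ω = 1600×745.7 / 1351 = 883.2 N·m.
Under the same torque, τ_max = 16T/(πd³) is largest where d is smallest — segment CD (d = 37.0 mm).
τ_max = 16·883.2/(π·(0.0370)³) = 8.880×10^7 Pa.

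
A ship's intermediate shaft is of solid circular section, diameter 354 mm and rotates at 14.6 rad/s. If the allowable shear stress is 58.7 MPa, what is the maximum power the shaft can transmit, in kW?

7470 kW

J = πd⁴/32 = π(0.354)⁴/32 = 1.542×10^-3 m⁴.
T_max = τ_allow·J/r = 5.87×10^7 × 1.542×10^-3 / 0.177 = 511300 N·m.
ω = 14.6 rad/s, so P_max = T_max·ω = 7.465×10^6 W.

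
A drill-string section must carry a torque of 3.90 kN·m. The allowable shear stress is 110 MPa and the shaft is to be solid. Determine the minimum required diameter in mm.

For a solid shaft τ_max = 16T/(πd³), so d = (16T/(π τ_allow))^(1/3) = (16·3900/(π·1.10×10^8))^(1/3) = 0.05652 m.

56.5 mm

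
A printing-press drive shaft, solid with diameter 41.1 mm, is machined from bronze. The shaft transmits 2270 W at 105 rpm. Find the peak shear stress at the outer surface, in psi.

2200 psi

ω = 2π·105/60 = 11.00 rad/s, so T = P/ω = 2270 / 11.00 = 206.4 N·m.
J = πd⁴/32 = π(0.0411)⁴/32 = 2.801×10^-7 m⁴.
τ_max = T·r/J = 206.4 × 0.0206 / 2.801×10^-7 = 1.514×10^7 Pa.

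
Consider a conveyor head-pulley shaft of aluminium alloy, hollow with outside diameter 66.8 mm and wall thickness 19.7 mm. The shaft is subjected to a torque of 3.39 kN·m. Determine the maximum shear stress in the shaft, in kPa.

J = π(d_o⁴ − d_i⁴)/32 = π(0.0668⁴ − 0.0274⁴)/32 = 1.899×10^-6 m⁴.
τ_max = T·r/J = 3390 × 0.0334 / 1.899×10^-6 = 5.961×10^7 Pa.

59600 kPa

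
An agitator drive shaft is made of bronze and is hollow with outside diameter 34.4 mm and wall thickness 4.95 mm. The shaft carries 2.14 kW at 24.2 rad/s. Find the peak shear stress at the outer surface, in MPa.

14.9 MPa

ω = 24.2 rad/s, so T = P/ω = 2.14×10³ / 24.20 = 88.43 N·m.
J = π(d_o⁴ − d_i⁴)/32 = π(0.0344⁴ − 0.0245⁴)/32 = 1.021×10^-7 m⁴.
τ_max = T·r/J = 88.43 × 0.0172 / 1.021×10^-7 = 1.490×10^7 Pa.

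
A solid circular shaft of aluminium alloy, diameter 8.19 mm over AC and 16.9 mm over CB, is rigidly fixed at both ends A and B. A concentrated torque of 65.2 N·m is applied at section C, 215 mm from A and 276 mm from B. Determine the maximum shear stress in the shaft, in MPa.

64.2 MPa

Compatibility: T_A·a/J_AC = T_B·b/J_CB with T_A + T_B = T₀.
J_AC = 4.42×10^-10 m⁴, J_CB = 8.01×10^-9 m⁴, so T_A = T₀·(J_AC/a)/((J_AC/a)+(J_CB/b)) = 4.311 N·m, T_B = 60.89 N·m.
τ in each portion: τ_AC = 4.00×10^7 Pa, τ_CB = 6.42×10^7 Pa; maximum is in CB.
τ_max = T_CB·r/J = 60.89·0.00845/8.01×10^-9 = 6.425×10^7 Pa.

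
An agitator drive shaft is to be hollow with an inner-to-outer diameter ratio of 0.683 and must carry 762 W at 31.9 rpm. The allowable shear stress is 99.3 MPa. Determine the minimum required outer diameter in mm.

ω = 2π·31.9/60 = 3.341 rad/s, so T = P/ω = 762 / 3.341 = 228.1 N·m.
For a hollow shaft with d_i/d_o = 0.683: τ_max = 16T/(π d_o³ (1−k⁴)), so d_o = [16T/(π τ_allow (1−k⁴))]^(1/3) = [16·228.1/(π·9.93×10^7·0.7824)]^(1/3) = 0.02464 m.

24.6 mm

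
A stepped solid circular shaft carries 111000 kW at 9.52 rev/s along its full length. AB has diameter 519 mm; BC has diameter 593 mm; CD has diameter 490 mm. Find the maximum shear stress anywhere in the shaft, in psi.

11700 psi

ω = 2π·9.52 = 59.82 rad/s, so T = P/ω = 111000×10³ / 59.82 = 1.856e6 N·m.
Under the same torque, τ_max = 16T/(πd³) is largest where d is smallest — segment CD (d = 490 mm).
τ_max = 16·1.856e6/(π·(0.490)³) = 8.033×10^7 Pa.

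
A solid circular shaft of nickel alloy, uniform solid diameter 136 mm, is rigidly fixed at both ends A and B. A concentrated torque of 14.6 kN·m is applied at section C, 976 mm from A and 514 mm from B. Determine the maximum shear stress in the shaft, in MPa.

With uniform GJ and both ends fixed, compatibility θ_AC = θ_CB gives T_A·a = T_B·b, together with T_A + T_B = T₀.
T_A = T₀·b/(a+b) = 14600·514/1490 = 5037 N·m; T_B = 9563 N·m.
τ in each portion: τ_AC = 1.02×10^7 Pa, τ_CB = 1.94×10^7 Pa; maximum is in CB.
τ_max = T_CB·r/J = 9563·0.0680/3.36×10^-5 = 1.936×10^7 Pa.

19.4 MPa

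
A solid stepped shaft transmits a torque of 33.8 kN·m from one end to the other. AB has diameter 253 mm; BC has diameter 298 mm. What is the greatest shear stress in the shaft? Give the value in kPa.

10600 kPa

Under the same torque, τ_max = 16T/(πd³) is largest where d is smallest — segment AB (d = 253 mm).
τ_max = 16·33800/(π·(0.253)³) = 1.063×10^7 Pa.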